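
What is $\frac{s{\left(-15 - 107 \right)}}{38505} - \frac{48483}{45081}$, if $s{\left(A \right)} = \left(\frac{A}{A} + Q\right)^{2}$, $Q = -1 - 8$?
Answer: $- \frac{207105859}{192871545} \approx -1.0738$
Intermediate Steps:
$Q = -9$ ($Q = -1 - 8 = -9$)
$s{\left(A \right)} = 64$ ($s{\left(A \right)} = \left(\frac{A}{A} - 9\right)^{2} = \left(1 - 9\right)^{2} = \left(-8\right)^{2} = 64$)
$\frac{s{\left(-15 - 107 \right)}}{38505} - \frac{48483}{45081} = \frac{64}{38505} - \frac{48483}{45081} = 64 \cdot \frac{1}{38505} - \frac{5387}{5009} = \frac{64}{38505} - \frac{5387}{5009} = - \frac{207105859}{192871545}$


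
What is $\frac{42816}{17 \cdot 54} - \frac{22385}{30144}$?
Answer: $\frac{70560893}{1537344} \approx 45.898$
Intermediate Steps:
$\frac{42816}{17 \cdot 54} - \frac{22385}{30144} = \frac{42816}{918} - \frac{22385}{30144} = 42816 \cdot \frac{1}{918} - \frac{22385}{30144} = \frac{7136}{153} - \frac{22385}{30144} = \frac{70560893}{1537344}$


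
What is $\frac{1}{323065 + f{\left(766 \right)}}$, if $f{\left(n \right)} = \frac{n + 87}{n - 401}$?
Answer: $\frac{365}{117919578} \approx 3.0953 \cdot 10^{-6}$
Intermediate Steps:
$f{\left(n \right)} = \frac{87 + n}{-401 + n}$
$\frac{1}{323065 + f{\left(766 \right)}} = \frac{1}{323065 + \frac{87 + 766}{-401 + 766}} = \frac{1}{323065 + \frac{1}{365} \cdot 853} = \frac{1}{323065 + \frac{853}{365}} = \frac{1}{\frac{117919578}{365}} = \frac{365}{117919578}$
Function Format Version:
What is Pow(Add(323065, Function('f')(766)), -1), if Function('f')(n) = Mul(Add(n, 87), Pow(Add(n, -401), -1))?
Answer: Rational(365, 117919578) ≈ 3.0953e-6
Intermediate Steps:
Function('f')(n) = Mul(Pow(Add(-401, n), -1), Add(87, n)) (Function('f')(n) = Mul(Add(87, n), Pow(Add(-401, n), -1)) = Mul(Pow(Add(-401, n), -1), Add(87, n)))
Pow(Add(323065, Function('f')(766)), -1) = Pow(Add(323065, Mul(Pow(Add(-401, 766), -1), Add(87, 766))), -1) = Pow(Add(323065, Mul(Pow(365, -1), 853)), -1) = Pow(Add(323065, Mul(Rational(1, 365), 853)), -1) = Pow(Add(323065, Rational(853, 365)), -1) = Pow(Rational(117919578, 365), -1) = Rational(365, 117919578)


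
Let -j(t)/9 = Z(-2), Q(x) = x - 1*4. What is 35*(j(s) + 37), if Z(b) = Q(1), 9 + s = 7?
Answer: 2240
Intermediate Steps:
Q(x) = -4 + x (Q(x) = x - 4 = -4 + x)
s = -2 (s = -9 + 7 = -2)
Z(b) = -3 (Z(b) = -4 + 1 = -3)
j(t) = 27 (j(t) = -9*(-3) = 27)
35*(j(s) + 37) = 35*(27 + 37) = 35*64 = 2240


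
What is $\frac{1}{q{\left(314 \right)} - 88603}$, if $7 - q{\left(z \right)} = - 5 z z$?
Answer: $\frac{1}{404384} \approx 2.4729 \cdot 10^{-6}$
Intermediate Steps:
$q{\left(z \right)} = 7 + 5 z^{2}$ ($q{\left(z \right)} = 7 - - 5 z z = 7 - - 5 z^{2} = 7 + 5 z^{2}$)
$\frac{1}{q{\left(314 \right)} - 88603} = \frac{1}{\left(7 + 5 \cdot 314^{2}\right) - 88603} = \frac{1}{\left(7 + 5 \cdot 98596\right) - 88603} = \frac{1}{\left(7 + 492980\right) - 88603} = \frac{1}{492987 - 88603} = \frac{1}{404384}$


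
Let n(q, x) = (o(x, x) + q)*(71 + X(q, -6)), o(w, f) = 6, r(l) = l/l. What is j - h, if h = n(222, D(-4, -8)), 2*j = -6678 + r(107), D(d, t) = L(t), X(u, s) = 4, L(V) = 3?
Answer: -40877/2 ≈ -20439.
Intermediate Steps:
r(l) = 1
D(d, t) = 3
n(q, x) = 450 + 75*q (n(q, x) = (6 + q)*(71 + 4) = (6 + q)*75 = 450 + 75*q)
j = -6677/2 (j = (-6678 + 1)/2 = (½)*(-6677) = -6677/2 ≈ -3338.5)
h = 17100 (h = 450 + 75*222 = 450 + 16650 = 17100)
j - h = -6677/2 - 1*17100 = -6677/2 - 17100 = -40877/2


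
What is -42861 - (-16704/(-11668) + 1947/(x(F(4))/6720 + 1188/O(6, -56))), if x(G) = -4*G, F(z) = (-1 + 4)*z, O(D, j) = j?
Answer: -370668161463/8666407 ≈ -42771.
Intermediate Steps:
F(z) = 3*z
-42861 - (-16704/(-11668) + 1947/(x(F(4))/6720 + 1188/O(6, -56))) = -42861 - (-16704/(-11668) + 1947/(-12*4/6720 + 1188/(-56))) = -42861 - (-16704*(-1/11668) + 1947/(-4*12*(1/6720) + 1188*(-1/56))) = -42861 - (4176/2917 + 1947/(-48*1/6720 - 297/14)) = -42861 - (4176/2917 + 1947/(-1/140 - 297/14)) = -42861 - (4176/2917 + 1947/(-2971/140)) = -42861 - (4176/2917 + 1947*(-140/2971)) = -42861 - (4176/2917 - 272580/2971) = -42861 - 1*(-782708964/8666407) = -42861 + 782708964/8666407 = -370668161463/8666407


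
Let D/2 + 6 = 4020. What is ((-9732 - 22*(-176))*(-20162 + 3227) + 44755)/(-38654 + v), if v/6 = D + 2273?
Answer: 99283855/23152 ≈ 4288.4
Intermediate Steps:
D = 8028 (D = -12 + 2*4020 = -12 + 8040 = 8028)
v = 61806 (v = 6*(8028 + 2273) = 6*10301 = 61806)
((-9732 - 22*(-176))*(-20162 + 3227) + 44755)/(-38654 + v) = ((-9732 - 22*(-176))*(-20162 + 3227) + 44755)/(-38654 + 61806) = ((-9732 + 3872)*(-16935) + 44755)/23152 = (-5860*(-16935) + 44755)*(1/23152) = (99239100 + 44755)*(1/23152) = 99283855*(1/23152) = 99283855/23152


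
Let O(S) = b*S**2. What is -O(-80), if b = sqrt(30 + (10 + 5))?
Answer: -19200*sqrt(5) ≈ -42933.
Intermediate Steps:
b = 3*sqrt(5) (b = sqrt(30 + 15) = sqrt(45) = 3*sqrt(5) ≈ 6.7082)
O(S) = 3*sqrt(5)*S**2 (O(S) = (3*sqrt(5))*S**2 = 3*sqrt(5)*S**2)
-O(-80) = -3*sqrt(5)*(-80)**2 = -3*sqrt(5)*6400 = -19200*sqrt(5)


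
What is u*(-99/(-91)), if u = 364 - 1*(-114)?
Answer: 47322/91 ≈ 520.02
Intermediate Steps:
u = 478 (u = 364 + 114 = 478)
u*(-99/(-91)) = 478*(-99/(-91)) = 478*(-99*(-1/91)) = 478*(99/91) = 47322/91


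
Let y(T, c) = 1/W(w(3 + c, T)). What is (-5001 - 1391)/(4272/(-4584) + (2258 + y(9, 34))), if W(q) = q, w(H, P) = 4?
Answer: -4883488/1724591 ≈ -2.8317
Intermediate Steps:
y(T, c) = 1/4
(-5001 - 1391)/(4272/(-4584) + (2258 + y(9, 34))) = (-5001 - 1391)/(4272/(-4584) + (2258 + 1/4)) = -6392/(4272*(-1/4584) + 9033/4) = -6392/(-178/191 + 9033/4) = -6392/1724591/764 = -6392*764/1724591 = -4883488/1724591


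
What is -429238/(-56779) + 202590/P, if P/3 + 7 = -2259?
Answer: -1430816281/64330607 ≈ -22.242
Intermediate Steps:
P = -6798 (P = -21 + 3*(-2259) = -21 - 6777 = -6798)
-429238/(-56779) + 202590/P = -429238/(-56779) + 202590/(-6798) = -429238*(-1/56779) + 202590*(-1/6798) = 429238/56779 - 33765/1133 = -1430816281/64330607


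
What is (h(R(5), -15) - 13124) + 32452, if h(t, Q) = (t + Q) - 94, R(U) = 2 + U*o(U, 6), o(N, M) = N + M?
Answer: 19276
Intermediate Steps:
o(N, M) = M + N
R(U) = 2 + U*(6 + U)
h(t, Q) = -94 + Q + t (h(t, Q) = (Q + t) - 94 = -94 + Q + t)
(h(R(5), -15) - 13124) + 32452 = ((-94 - 15 + (2 + 5*(6 + 5))) - 13124) + 32452 = ((-94 - 15 + (2 + 5*11)) - 13124) + 32452 = ((-94 - 15 + (2 + 55)) - 13124) + 32452 = ((-94 - 15 + 57) - 13124) + 32452 = (-52 - 13124) + 32452 = -13176 + 32452 = 19276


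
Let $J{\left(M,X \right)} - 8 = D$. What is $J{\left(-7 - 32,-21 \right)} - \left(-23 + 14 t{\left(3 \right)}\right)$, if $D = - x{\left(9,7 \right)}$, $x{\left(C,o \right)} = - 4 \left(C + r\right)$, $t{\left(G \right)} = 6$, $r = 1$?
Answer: $-13$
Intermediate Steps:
$x{\left(C,o \right)} = -4 - 4 C$ ($x{\left(C,o \right)} = - 4 \left(C + 1\right) = - 4 \left(1 + C\right) = -4 - 4 C$)
$D = 40$ ($D = - (-4 - 36) = \left(-1\right) \left(-40\right) = 40$)
$J{\left(M,X \right)} = 48$ ($J{\left(M,X \right)} = 8 + 40 = 48$)
$J{\left(-7 - 32,-21 \right)} - \left(-23 + 14 t{\left(3 \right)}\right) = 48 + \left(23 - 84\right) = 48 - 61 = -13$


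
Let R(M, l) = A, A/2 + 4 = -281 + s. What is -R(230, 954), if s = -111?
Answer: 792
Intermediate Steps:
A = -792 (A = -8 + 2*(-281 - 111) = -8 + 2*(-392) = -8 - 784 = -792)
R(M, l) = -792
-R(230, 954) = -1*(-792) = 792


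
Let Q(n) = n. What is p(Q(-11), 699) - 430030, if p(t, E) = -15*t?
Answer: -429865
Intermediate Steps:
p(Q(-11), 699) - 430030 = -15*(-11) - 430030 = 165 - 430030 = -429865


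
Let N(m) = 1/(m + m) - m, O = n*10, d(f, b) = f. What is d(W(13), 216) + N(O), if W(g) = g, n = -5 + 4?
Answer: 459/20 ≈ 22.950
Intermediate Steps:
n = -1
O = -10 (O = -1*10 = -10)
N(m) = 1/(2*m) - m
d(W(13), 216) + N(O) = 13 + ((1/2)/(-10) - 1*(-10)) = 13 + ((1/2)*(-1/10) + 10) = 13 + (-1/20 + 10) = 13 + 199/20 = 459/20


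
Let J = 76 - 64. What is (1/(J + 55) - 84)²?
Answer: 31663129/4489 ≈ 7053.5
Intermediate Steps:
J = 12
(1/(J + 55) - 84)² = (1/(12 + 55) - 84)² = (1/67 - 84)² = (-5627/67)² = 31663129/4489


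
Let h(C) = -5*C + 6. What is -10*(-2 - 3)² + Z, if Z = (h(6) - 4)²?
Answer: 534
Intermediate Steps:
h(C) = 6 - 5*C
Z = 784 (Z = ((6 - 5*6) - 4)² = ((6 - 30) - 4)² = (-24 - 4)² = (-28)² = 784)
-10*(-2 - 3)² + Z = -10*(-2 - 3)² + 784 = -10*(-5)² + 784 = -10*25 + 784 = -250 + 784 = 534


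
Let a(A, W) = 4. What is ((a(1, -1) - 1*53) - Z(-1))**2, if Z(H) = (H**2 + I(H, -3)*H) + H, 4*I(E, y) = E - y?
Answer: 9409/4 ≈ 2352.3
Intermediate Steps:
I(E, y) = -y/4 + E/4 (I(E, y) = (E - y)/4 = -y/4 + E/4)
Z(H) = H + H**2 + H*(3/4 + H/4) (Z(H) = (H**2 + (-1/4*(-3) + H/4)*H) + H = (H**2 + (3/4 + H/4)*H) + H = (H**2 + H*(3/4 + H/4)) + H = H + H**2 + H*(3/4 + H/4))
((a(1, -1) - 1*53) - Z(-1))**2 = ((4 - 1*53) - (-1)*(7 + 5*(-1))/4)**2 = ((4 - 53) - (-1)*(7 - 5)/4)**2 = (-49 - (-1)*2/4)**2 = (-49 - 1*(-1/2))**2 = (-49 + 1/2)**2 = (-97/2)**2 = 9409/4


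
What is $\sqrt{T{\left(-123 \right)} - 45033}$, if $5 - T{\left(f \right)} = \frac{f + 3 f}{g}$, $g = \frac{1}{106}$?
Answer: $2 \sqrt{1781} \approx 84.404$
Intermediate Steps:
$g = \frac{1}{106} \approx 0.009434$
$T{\left(f \right)} = 5 - 424 f$ ($T{\left(f \right)} = 5 - \left(f + 3 f\right) \frac{1}{\frac{1}{106}} = 5 - 4 f 106 = 5 - 424 f$)
$\sqrt{T{\left(-123 \right)} - 45033} = \sqrt{\left(5 - -52152\right) - 45033} = \sqrt{\left(5 + 52152\right) - 45033} = \sqrt{52157 - 45033} = \sqrt{7124} = 2 \sqrt{1781}$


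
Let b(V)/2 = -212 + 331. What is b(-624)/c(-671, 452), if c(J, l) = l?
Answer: 119/226 ≈ 0.52655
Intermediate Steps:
b(V) = 238 (b(V) = 2*(-212 + 331) = 2*119 = 238)
b(-624)/c(-671, 452) = 238/452 = 238*(1/452) = 119/226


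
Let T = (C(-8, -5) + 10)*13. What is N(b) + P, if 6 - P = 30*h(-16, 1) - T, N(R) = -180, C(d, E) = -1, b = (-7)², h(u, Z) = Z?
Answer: -87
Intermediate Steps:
b = 49
T = 117 (T = (-1 + 10)*13 = 9*13 = 117)
P = 93 (P = 6 - (30*1 - 1*117) = 6 - (30 - 117) = 6 - 1*(-87) = 6 + 87 = 93)
N(b) + P = -180 + 93 = -87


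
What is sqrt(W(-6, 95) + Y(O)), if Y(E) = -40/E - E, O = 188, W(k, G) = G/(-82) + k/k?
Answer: I*sqrt(2797938482)/3854 ≈ 13.725*I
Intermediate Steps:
W(k, G) = 1 - G/82 (W(k, G) = G*(-1/82) + 1 = -G/82 + 1 = 1 - G/82)
Y(E) = -E - 40/E
sqrt(W(-6, 95) + Y(O)) = sqrt((1 - 1/82*95) + (-1*188 - 40/188)) = sqrt((1 - 95/82) + (-188 - 40*1/188)) = sqrt(-13/82 + (-188 - 10/47)) = sqrt(-13/82 - 8846/47) = sqrt(-725983/3854) = I*sqrt(2797938482)/3854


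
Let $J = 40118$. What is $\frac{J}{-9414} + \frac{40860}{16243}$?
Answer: $- \frac{133490317}{76455801} \approx -1.746$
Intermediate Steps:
$\frac{J}{-9414} + \frac{40860}{16243} = \frac{40118}{-9414} + \frac{40860}{16243} = 40118 \left(- \frac{1}{9414}\right) + 40860 \cdot \frac{1}{16243} = - \frac{20059}{4707} + \frac{40860}{16243} = - \frac{133490317}{76455801}$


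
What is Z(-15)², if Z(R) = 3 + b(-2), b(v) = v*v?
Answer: 49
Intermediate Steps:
b(v) = v²
Z(R) = 7 (Z(R) = 3 + (-2)² = 3 + 4 = 7)
Z(-15)² = 7² = 49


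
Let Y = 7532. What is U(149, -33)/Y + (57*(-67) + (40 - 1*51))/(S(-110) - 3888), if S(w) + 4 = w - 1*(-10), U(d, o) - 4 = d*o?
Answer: 577179/1879234 ≈ 0.30714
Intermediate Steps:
U(d, o) = 4 + d*o
S(w) = 6 + w (S(w) = -4 + (w - 1*(-10)) = -4 + (w + 10) = -4 + (10 + w) = 6 + w)
U(149, -33)/Y + (57*(-67) + (40 - 1*51))/(S(-110) - 3888) = (4 + 149*(-33))/7532 + (57*(-67) + (40 - 1*51))/((6 - 110) - 3888) = (4 - 4917)*(1/7532) + (-3819 + (40 - 51))/(-104 - 3888) = -4913*1/7532 + (-3819 - 11)/(-3992) = -4913/7532 - 3830*(-1/3992) = -4913/7532 + 1915/1996 = 577179/1879234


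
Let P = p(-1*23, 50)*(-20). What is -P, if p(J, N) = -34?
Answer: -680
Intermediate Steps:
P = 680 (P = -34*(-20) = 680)
-P = -1*680 = -680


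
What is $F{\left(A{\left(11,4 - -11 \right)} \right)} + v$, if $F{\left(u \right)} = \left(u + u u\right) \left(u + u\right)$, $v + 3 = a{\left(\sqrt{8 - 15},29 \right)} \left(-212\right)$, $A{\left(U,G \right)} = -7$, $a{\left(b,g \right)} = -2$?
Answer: $-167$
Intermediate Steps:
$v = 421$ ($v = -3 - -424 = -3 + 424 = 421$)
$F{\left(u \right)} = 2 u \left(u + u^{2}\right)$ ($F{\left(u \right)} = \left(u + u^{2}\right) 2 u = 2 u \left(u + u^{2}\right)$)
$F{\left(A{\left(11,4 - -11 \right)} \right)} + v = 2 \left(-7\right)^{2} \left(1 - 7\right) + 421 = 2 \cdot 49 \left(-6\right) + 421 = -588 + 421 = -167$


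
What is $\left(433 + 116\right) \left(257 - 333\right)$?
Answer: $-41724$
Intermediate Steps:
$\left(433 + 116\right) \left(257 - 333\right) = 549 \left(-76\right) = -41724$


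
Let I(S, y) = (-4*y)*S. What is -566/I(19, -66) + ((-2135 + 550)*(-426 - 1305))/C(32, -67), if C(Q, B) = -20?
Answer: -86013028/627 ≈ -1.3718e+5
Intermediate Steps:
I(S, y) = -4*S*y
-566/I(19, -66) + ((-2135 + 550)*(-426 - 1305))/C(32, -67) = -566/((-4*19*(-66))) + ((-2135 + 550)*(-426 - 1305))/(-20) = -566/5016 - 1585*(-1731)*(-1/20) = -566*1/5016 + 2743635*(-1/20) = -283/2508 - 548727/4 = -86013028/627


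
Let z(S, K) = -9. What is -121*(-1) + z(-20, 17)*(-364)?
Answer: 3397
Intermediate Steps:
-121*(-1) + z(-20, 17)*(-364) = -121*(-1) - 9*(-364) = 121 + 3276 = 3397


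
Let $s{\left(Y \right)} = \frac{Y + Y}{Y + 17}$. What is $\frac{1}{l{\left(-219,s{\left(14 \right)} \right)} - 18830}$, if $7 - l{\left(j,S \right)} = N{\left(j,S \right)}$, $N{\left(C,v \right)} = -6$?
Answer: $- \frac{1}{18817} \approx -5.3143 \cdot 10^{-5}$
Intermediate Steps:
$s{\left(Y \right)} = \frac{2 Y}{17 + Y}$
$l{\left(j,S \right)} = 13$ ($l{\left(j,S \right)} = 7 - -6 = 7 + 6 = 13$)
$\frac{1}{l{\left(-219,s{\left(14 \right)} \right)} - 18830} = \frac{1}{13 - 18830} = \frac{1}{-18817} = - \frac{1}{18817}$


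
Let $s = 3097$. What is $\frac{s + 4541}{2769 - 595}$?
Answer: $\frac{3819}{1087} \approx 3.5133$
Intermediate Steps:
$\frac{s + 4541}{2769 - 595} = \frac{3097 + 4541}{2769 - 595} = \frac{7638}{2174} = 7638 \cdot \frac{1}{2174} = \frac{3819}{1087}$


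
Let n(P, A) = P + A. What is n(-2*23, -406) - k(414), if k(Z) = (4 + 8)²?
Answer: -596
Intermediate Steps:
k(Z) = 144 (k(Z) = 12² = 144)
n(P, A) = A + P
n(-2*23, -406) - k(414) = (-406 - 2*23) - 1*144 = (-406 - 46) - 144 = -452 - 144 = -596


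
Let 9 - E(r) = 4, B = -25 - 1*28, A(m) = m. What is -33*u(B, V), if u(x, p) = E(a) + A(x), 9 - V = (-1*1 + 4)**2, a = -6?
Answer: 1584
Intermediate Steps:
V = 0 (V = 9 - (-1*1 + 4)**2 = 9 - (-1 + 4)**2 = 9 - 1*3**2 = 9 - 1*9 = 9 - 9 = 0)
B = -53 (B = -25 - 28 = -53)
E(r) = 5 (E(r) = 9 - 1*4 = 9 - 4 = 5)
u(x, p) = 5 + x
-33*u(B, V) = -33*(5 - 53) = -33*(-48) = 1584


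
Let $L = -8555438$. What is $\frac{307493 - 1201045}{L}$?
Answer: $\frac{446776}{4277719} \approx 0.10444$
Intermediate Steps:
$\frac{307493 - 1201045}{L} = \frac{307493 - 1201045}{-8555438} = \left(307493 - 1201045\right) \left(- \frac{1}{8555438}\right) = \left(-893552\right) \left(- \frac{1}{8555438}\right) = \frac{446776}{4277719}$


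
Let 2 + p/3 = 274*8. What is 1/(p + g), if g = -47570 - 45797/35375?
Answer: -35375/1450420797 ≈ -2.4389e-5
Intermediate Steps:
g = -1682834547/35375 (g = -47570 - 45797*1/35375 = -47570 - 45797/35375 = -1682834547/35375 ≈ -47571.)
p = 6570 (p = -6 + 3*(274*8) = -6 + 3*2192 = -6 + 6576 = 6570)
1/(p + g) = 1/(6570 - 1682834547/35375) = 1/(-1450420797/35375) = -35375/1450420797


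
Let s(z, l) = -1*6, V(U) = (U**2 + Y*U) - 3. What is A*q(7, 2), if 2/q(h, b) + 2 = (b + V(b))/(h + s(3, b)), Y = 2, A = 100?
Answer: 40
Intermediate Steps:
V(U) = -3 + U**2 + 2*U (V(U) = (U**2 + 2*U) - 3 = -3 + U**2 + 2*U)
s(z, l) = -6
q(h, b) = 2/(-2 + (-3 + b**2 + 3*b)/(-6 + h)) (q(h, b) = 2/(-2 + (b + (-3 + b**2 + 2*b))/(h - 6)) = 2/(-2 + (-3 + b**2 + 3*b)/(-6 + h)))
A*q(7, 2) = 100*(2*(-6 + 7)/(9 + 2**2 - 2*7 + 3*2)) = 100*(2*1/(9 + 4 - 14 + 6)) = 100*(2*1/5) = 100*(2*(1/5)*1) = 100*(2/5) = 40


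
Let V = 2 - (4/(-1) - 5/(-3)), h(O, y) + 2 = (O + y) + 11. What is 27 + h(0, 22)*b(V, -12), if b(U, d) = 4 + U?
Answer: 856/3 ≈ 285.33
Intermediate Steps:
h(O, y) = 9 + O + y (h(O, y) = -2 + ((O + y) + 11) = -2 + (11 + O + y) = 9 + O + y)
V = 13/3 (V = 2 - (4*(-1) - 5*(-⅓)) = 2 - (-4 + 5/3) = 2 - 1*(-7/3) = 2 + 7/3 = 13/3 ≈ 4.3333)
27 + h(0, 22)*b(V, -12) = 27 + (9 + 0 + 22)*(4 + 13/3) = 27 + 31*(25/3) = 27 + 775/3 = 856/3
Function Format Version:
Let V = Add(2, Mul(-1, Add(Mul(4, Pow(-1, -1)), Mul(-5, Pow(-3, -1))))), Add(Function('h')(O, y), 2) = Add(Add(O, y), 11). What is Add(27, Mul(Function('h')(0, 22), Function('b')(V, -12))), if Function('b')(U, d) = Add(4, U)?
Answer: Rational(856, 3) ≈ 285.33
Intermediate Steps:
Function('h')(O, y) = Add(9, O, y) (Function('h')(O, y) = Add(-2, Add(Add(O, y), 11)) = Add(-2, Add(11, O, y)) = Add(9, O, y))
V = Rational(13, 3) (V = Add(2, Mul(-1, Add(Mul(4, -1), Mul(-5, Rational(-1, 3))))) = Add(2, Mul(-1, Add(-4, Rational(5, 3)))) = Add(2, Mul(-1, Rational(-7, 3))) = Add(2, Rational(7, 3)) = Rational(13, 3) ≈ 4.3333)
Add(27, Mul(Function('h')(0, 22), Function('b')(V, -12))) = Add(27, Mul(Add(9, 0, 22), Add(4, Rational(13, 3)))) = Add(27, Mul(31, Rational(25, 3))) = Add(27, Rational(775, 3)) = Rational(856, 3)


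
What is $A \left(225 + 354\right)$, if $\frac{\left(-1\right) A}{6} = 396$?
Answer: $-1375704$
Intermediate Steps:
$A = -2376$ ($A = \left(-6\right) 396 = -2376$)
$A \left(225 + 354\right) = - 2376 \left(225 + 354\right) = \left(-2376\right) 579 = -1375704$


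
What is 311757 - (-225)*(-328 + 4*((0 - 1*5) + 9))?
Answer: 241557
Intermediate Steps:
311757 - (-225)*(-328 + 4*((0 - 1*5) + 9)) = 311757 - (-225)*(-328 + 4*((0 - 5) + 9)) = 311757 - (-225)*(-328 + 4*(-5 + 9)) = 311757 - (-225)*(-328 + 4*4) = 311757 - (-225)*(-328 + 16) = 311757 - (-225)*(-312) = 311757 - 1*70200 = 311757 - 70200 = 241557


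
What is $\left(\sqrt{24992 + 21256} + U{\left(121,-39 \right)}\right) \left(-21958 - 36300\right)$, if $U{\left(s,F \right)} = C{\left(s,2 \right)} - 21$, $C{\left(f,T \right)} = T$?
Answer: $1106902 - 116516 \sqrt{11562} \approx -1.1422 \cdot 10^{7}$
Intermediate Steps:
$U{\left(s,F \right)} = -19$ ($U{\left(s,F \right)} = 2 - 21 = -19$)
$\left(\sqrt{24992 + 21256} + U{\left(121,-39 \right)}\right) \left(-21958 - 36300\right) = \left(\sqrt{24992 + 21256} - 19\right) \left(-21958 - 36300\right) = \left(\sqrt{46248} - 19\right) \left(-58258\right) = \left(2 \sqrt{11562} - 19\right) \left(-58258\right) = \left(-19 + 2 \sqrt{11562}\right) \left(-58258\right) = 1106902 - 116516 \sqrt{11562}$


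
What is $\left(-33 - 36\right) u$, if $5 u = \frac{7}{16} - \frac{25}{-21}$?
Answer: $- \frac{12581}{560} \approx -22.466$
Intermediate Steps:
$u = \frac{547}{1680}$ ($u = \frac{\frac{7}{16} - \frac{25}{-21}}{5} = \frac{7 \cdot \frac{1}{16} - - \frac{25}{21}}{5} = \frac{\frac{7}{16} + \frac{25}{21}}{5} = \frac{1}{5} \cdot \frac{547}{336} = \frac{547}{1680} \approx 0.3256$)
$\left(-33 - 36\right) u = \left(-33 - 36\right) \frac{547}{1680} = \left(-69\right) \frac{547}{1680} = - \frac{12581}{560}$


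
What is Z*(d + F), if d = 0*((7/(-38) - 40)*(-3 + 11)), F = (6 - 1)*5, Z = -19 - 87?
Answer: -2650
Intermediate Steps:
Z = -106
F = 25 (F = 5*5 = 25)
d = 0 (d = 0*((7*(-1/38) - 40)*8) = 0*((-7/38 - 40)*8) = 0*(-1527/38*8) = 0*(-6108/19) = 0)
Z*(d + F) = -106*(0 + 25) = -106*25 = -2650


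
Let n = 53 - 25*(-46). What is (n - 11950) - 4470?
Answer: -15217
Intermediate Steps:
n = 1203 (n = 53 + 1150 = 1203)
(n - 11950) - 4470 = (1203 - 11950) - 4470 = -10747 - 4470 = -15217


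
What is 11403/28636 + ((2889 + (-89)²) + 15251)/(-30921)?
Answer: -131230211/295151252 ≈ -0.44462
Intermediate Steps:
11403/28636 + ((2889 + (-89)²) + 15251)/(-30921) = 11403*(1/28636) + ((2889 + 7921) + 15251)*(-1/30921) = 11403/28636 + (10810 + 15251)*(-1/30921) = 11403/28636 + 26061*(-1/30921) = 11403/28636 - 8687/10307 = -131230211/295151252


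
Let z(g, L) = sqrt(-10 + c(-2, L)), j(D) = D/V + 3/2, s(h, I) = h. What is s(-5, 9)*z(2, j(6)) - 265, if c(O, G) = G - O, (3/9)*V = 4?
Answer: -265 - 5*I*sqrt(6) ≈ -265.0 - 12.247*I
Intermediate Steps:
V = 12 (V = 3*4 = 12)
j(D) = 3/2 + D/12 (j(D) = D/12 + 3/2 = 3/2 + D/12)
z(g, L) = sqrt(-8 + L) (z(g, L) = sqrt(-10 + (L - 1*(-2))) = sqrt(-10 + (L + 2)) = sqrt(-10 + (2 + L)) = sqrt(-8 + L))
s(-5, 9)*z(2, j(6)) - 265 = -5*sqrt(-8 + (3/2 + (1/12)*6)) - 265 = -5*sqrt(-8 + (3/2 + 1/2)) - 265 = -5*sqrt(-8 + 2) - 265 = -5*I*sqrt(6) - 265 = -265 - 5*I*sqrt(6)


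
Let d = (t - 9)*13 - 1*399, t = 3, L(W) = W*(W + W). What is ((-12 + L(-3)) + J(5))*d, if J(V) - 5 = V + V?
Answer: -10017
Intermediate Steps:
L(W) = 2*W² (L(W) = W*(2*W) = 2*W²)
J(V) = 5 + 2*V (J(V) = 5 + (V + V) = 5 + 2*V)
d = -477 (d = (3 - 9)*13 - 1*399 = -6*13 - 399 = -78 - 399 = -477)
((-12 + L(-3)) + J(5))*d = ((-12 + 2*(-3)²) + (5 + 2*5))*(-477) = ((-12 + 2*9) + (5 + 10))*(-477) = ((-12 + 18) + 15)*(-477) = (6 + 15)*(-477) = 21*(-477) = -10017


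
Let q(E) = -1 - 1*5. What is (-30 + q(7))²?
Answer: 1296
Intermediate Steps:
q(E) = -6 (q(E) = -1 - 5 = -6)
(-30 + q(7))² = (-30 - 6)² = (-36)² = 1296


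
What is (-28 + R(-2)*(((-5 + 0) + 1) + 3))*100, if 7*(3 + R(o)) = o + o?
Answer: -17100/7 ≈ -2442.9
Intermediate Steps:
R(o) = -3 + 2*o/7 (R(o) = -3 + (o + o)/7 = -3 + (2*o)/7 = -3 + 2*o/7)
(-28 + R(-2)*(((-5 + 0) + 1) + 3))*100 = (-28 + (-3 + (2/7)*(-2))*(((-5 + 0) + 1) + 3))*100 = (-28 + (-3 - 4/7)*((-5 + 1) + 3))*100 = (-28 - 25*(-4 + 3)/7)*100 = (-28 - 25/7*(-1))*100 = (-28 + 25/7)*100 = -171/7*100 = -17100/7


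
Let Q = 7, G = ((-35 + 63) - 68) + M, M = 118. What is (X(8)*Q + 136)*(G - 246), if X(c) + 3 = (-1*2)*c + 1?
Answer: -1680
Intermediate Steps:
X(c) = -2 - 2*c (X(c) = -3 + ((-1*2)*c + 1) = -3 + (-2*c + 1) = -3 + (1 - 2*c) = -2 - 2*c)
G = 78 (G = ((-35 + 63) - 68) + 118 = (28 - 68) + 118 = -40 + 118 = 78)
(X(8)*Q + 136)*(G - 246) = ((-2 - 2*8)*7 + 136)*(78 - 246) = ((-2 - 16)*7 + 136)*(-168) = (-18*7 + 136)*(-168) = (-126 + 136)*(-168) = 10*(-168) = -1680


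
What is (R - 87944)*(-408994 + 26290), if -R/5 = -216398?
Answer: -380425380384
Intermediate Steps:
R = 1081990 (R = -5*(-216398) = 1081990)
(R - 87944)*(-408994 + 26290) = (1081990 - 87944)*(-408994 + 26290) = 994046*(-382704) = -380425380384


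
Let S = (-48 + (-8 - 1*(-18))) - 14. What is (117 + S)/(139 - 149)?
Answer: -13/2 ≈ -6.5000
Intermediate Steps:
S = -52 (S = (-48 + (-8 + 18)) - 14 = (-48 + 10) - 14 = -38 - 14 = -52)
(117 + S)/(139 - 149) = (117 - 52)/(139 - 149) = 65/(-10) = -1/10*65 = -13/2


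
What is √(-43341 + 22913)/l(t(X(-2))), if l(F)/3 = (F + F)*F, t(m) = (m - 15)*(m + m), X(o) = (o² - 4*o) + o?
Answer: I*√5107/30000 ≈ 0.0023821*I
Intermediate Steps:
X(o) = o² - 3*o
t(m) = 2*m*(-15 + m) (t(m) = (-15 + m)*(2*m) = 2*m*(-15 + m))
l(F) = 6*F² (l(F) = 3*((F + F)*F) = 3*((2*F)*F) = 3*(2*F²) = 6*F²)
√(-43341 + 22913)/l(t(X(-2))) = √(-43341 + 22913)/((6*(2*(-2*(-3 - 2))*(-15 - 2*(-3 - 2)))²)) = √(-20428)/((6*(2*(-2*(-5))*(-15 - 2*(-5)))²)) = (2*I*√5107)/((6*(2*10*(-15 + 10))²)) = (2*I*√5107)/((6*(2*10*(-5))²)) = (2*I*√5107)/((6*(-100)²)) = (2*I*√5107)/((6*10000)) = (2*I*√5107)/60000 = (2*I*√5107)*(1/60000) = I*√5107/30000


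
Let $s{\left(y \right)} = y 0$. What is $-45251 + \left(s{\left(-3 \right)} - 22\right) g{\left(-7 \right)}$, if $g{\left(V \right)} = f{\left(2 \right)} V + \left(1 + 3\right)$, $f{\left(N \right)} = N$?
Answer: $-45031$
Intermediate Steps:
$s{\left(y \right)} = 0$
$g{\left(V \right)} = 4 + 2 V$ ($g{\left(V \right)} = 2 V + \left(1 + 3\right) = 2 V + 4 = 4 + 2 V$)
$-45251 + \left(s{\left(-3 \right)} - 22\right) g{\left(-7 \right)} = -45251 + \left(0 - 22\right) \left(4 + 2 \left(-7\right)\right) = -45251 - 22 \left(4 - 14\right) = -45251 - -220 = -45251 + 220 = -45031$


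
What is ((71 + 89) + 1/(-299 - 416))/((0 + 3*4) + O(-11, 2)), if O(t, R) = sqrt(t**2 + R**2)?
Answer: 72252/715 - 6021*sqrt(5)/143 ≈ 6.9023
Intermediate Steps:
O(t, R) = sqrt(R**2 + t**2)
((71 + 89) + 1/(-299 - 416))/((0 + 3*4) + O(-11, 2)) = ((71 + 89) + 1/(-299 - 416))/((0 + 3*4) + sqrt(2**2 + (-11)**2)) = (160 + 1/(-715))/((0 + 12) + sqrt(4 + 121)) = (160 - 1/715)/(12 + sqrt(125)) = 114399/(715*(12 + 5*sqrt(5)))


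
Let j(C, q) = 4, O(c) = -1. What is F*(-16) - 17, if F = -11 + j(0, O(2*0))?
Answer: 95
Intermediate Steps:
F = -7 (F = -11 + 4 = -7)
F*(-16) - 17 = -7*(-16) - 17 = 112 - 17 = 95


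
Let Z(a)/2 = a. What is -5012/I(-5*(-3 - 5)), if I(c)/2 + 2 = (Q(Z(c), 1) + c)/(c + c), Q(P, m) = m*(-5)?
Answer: 40096/25 ≈ 1603.8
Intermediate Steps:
Z(a) = 2*a
Q(P, m) = -5*m
I(c) = -4 + (-5 + c)/c (I(c) = -4 + 2*((-5*1 + c)/(c + c)) = -4 + 2*((-5 + c)/((2*c))) = -4 + 2*((-5 + c)*(1/(2*c))) = -4 + 2*((-5 + c)/(2*c)) = -4 + (-5 + c)/c)
-5012/I(-5*(-3 - 5)) = -5012/(-3 - 5*(-1/(5*(-3 - 5)))) = -5012/(-3 - 5/((-5*(-8)))) = -5012/(-3 - 5/40) = -5012/(-3 - 5*1/40) = -5012/(-3 - 1/8) = -5012/(-25/8) = -5012*(-8/25) = 40096/25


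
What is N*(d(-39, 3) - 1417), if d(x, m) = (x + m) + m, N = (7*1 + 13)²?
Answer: -580000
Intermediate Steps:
N = 400 (N = (7 + 13)² = 20² = 400)
d(x, m) = x + 2*m (d(x, m) = (m + x) + m = x + 2*m)
N*(d(-39, 3) - 1417) = 400*((-39 + 2*3) - 1417) = 400*((-39 + 6) - 1417) = 400*(-33 - 1417) = 400*(-1450) = -580000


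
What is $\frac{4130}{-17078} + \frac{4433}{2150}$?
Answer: $\frac{33413637}{18358850} \approx 1.82$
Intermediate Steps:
$\frac{4130}{-17078} + \frac{4433}{2150} = 4130 \left(- \frac{1}{17078}\right) + 4433 \cdot \frac{1}{2150} = - \frac{2065}{8539} + \frac{4433}{2150} = \frac{33413637}{18358850}$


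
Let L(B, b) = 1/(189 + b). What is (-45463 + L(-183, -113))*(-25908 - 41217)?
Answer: 231929427375/76 ≈ 3.0517e+9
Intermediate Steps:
(-45463 + L(-183, -113))*(-25908 - 41217) = (-45463 + 1/(189 - 113))*(-25908 - 41217) = (-45463 + 1/76)*(-67125) = -3455187/76*(-67125) = 231929427375/76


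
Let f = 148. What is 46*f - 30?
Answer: 6778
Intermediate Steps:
46*f - 30 = 46*148 - 30 = 6808 - 30 = 6778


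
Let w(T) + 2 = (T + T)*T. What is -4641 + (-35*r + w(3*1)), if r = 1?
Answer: -4660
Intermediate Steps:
w(T) = -2 + 2*T² (w(T) = -2 + (T + T)*T = -2 + (2*T)*T = -2 + 2*T²)
-4641 + (-35*r + w(3*1)) = -4641 + (-35*1 + (-2 + 2*(3*1)²)) = -4641 + (-35 + (-2 + 2*3²)) = -4641 + (-35 + (-2 + 2*9)) = -4641 + (-35 + (-2 + 18)) = -4641 + (-35 + 16) = -4641 - 19 = -4660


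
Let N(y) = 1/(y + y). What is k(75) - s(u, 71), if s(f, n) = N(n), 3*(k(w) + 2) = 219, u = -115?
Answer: 10081/142 ≈ 70.993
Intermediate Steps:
k(w) = 71 (k(w) = -2 + (⅓)*219 = -2 + 73 = 71)
N(y) = 1/(2*y)
s(f, n) = 1/(2*n)
k(75) - s(u, 71) = 71 - 1/(2*71) = 71 - 1*1/142 = 71 - 1/142 = 10081/142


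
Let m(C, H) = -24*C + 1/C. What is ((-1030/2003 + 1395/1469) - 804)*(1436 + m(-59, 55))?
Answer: -397852869552171/173602013 ≈ -2.2918e+6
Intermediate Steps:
m(C, H) = 1/C - 24*C
((-1030/2003 + 1395/1469) - 804)*(1436 + m(-59, 55)) = ((-1030/2003 + 1395/1469) - 804)*(1436 + (1/(-59) - 24*(-59))) = ((-1030*1/2003 + 1395*(1/1469)) - 804)*(1436 + (-1/59 + 1416)) = ((-1030/2003 + 1395/1469) - 804)*(1436 + 83543/59) = (1281115/2942407 - 804)*(168267/59) = -2364414113/2942407*168267/59 = -397852869552171/173602013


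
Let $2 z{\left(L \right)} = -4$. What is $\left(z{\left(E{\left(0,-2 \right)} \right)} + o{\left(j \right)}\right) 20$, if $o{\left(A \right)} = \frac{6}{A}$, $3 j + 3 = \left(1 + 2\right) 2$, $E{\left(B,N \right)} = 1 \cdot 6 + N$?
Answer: $80$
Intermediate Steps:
$E{\left(B,N \right)} = 6 + N$
$z{\left(L \right)} = -2$ ($z{\left(L \right)} = \frac{1}{2} \left(-4\right) = -2$)
$j = 1$ ($j = -1 + \frac{\left(1 + 2\right) 2}{3} = -1 + \frac{3 \cdot 2}{3} = -1 + \frac{1}{3} \cdot 6 = -1 + 2 = 1$)
$\left(z{\left(E{\left(0,-2 \right)} \right)} + o{\left(j \right)}\right) 20 = \left(-2 + \frac{6}{1}\right) 20 = \left(-2 + 6 \cdot 1\right) 20 = \left(-2 + 6\right) 20 = 4 \cdot 20 = 80$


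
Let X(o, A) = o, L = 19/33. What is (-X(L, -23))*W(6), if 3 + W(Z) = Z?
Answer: -19/11 ≈ -1.7273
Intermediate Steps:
L = 19/33 (L = 19*(1/33) = 19/33 ≈ 0.57576)
W(Z) = -3 + Z
(-X(L, -23))*W(6) = (-1*19/33)*(-3 + 6) = -19/33*3 = -19/11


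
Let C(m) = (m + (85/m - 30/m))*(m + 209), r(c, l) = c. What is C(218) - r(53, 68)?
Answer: 20304679/218 ≈ 93141.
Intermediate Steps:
C(m) = (209 + m)*(m + 55/m) (C(m) = (m + 55/m)*(209 + m) = (209 + m)*(m + 55/m))
C(218) - r(53, 68) = (55 + 218² + 209*218 + 11495/218) - 1*53 = (55 + 47524 + 45562 + 11495*(1/218)) - 53 = (55 + 47524 + 45562 + 11495/218) - 53 = 20316233/218 - 53 = 20304679/218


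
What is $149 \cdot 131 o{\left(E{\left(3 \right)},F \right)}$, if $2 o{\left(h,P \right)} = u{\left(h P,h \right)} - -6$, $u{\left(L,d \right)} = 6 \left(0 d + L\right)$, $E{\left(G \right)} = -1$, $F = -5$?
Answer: $351342$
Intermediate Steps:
$u{\left(L,d \right)} = 6 L$ ($u{\left(L,d \right)} = 6 \left(0 + L\right) = 6 L$)
$o{\left(h,P \right)} = 3 + 3 P h$ ($o{\left(h,P \right)} = \frac{6 h P - -6}{2} = \frac{6 P h + 6}{2} = \frac{6 + 6 P h}{2} = 3 + 3 P h$)
$149 \cdot 131 o{\left(E{\left(3 \right)},F \right)} = 149 \cdot 131 \left(3 + 3 \left(-5\right) \left(-1\right)\right) = 19519 \left(3 + 15\right) = 19519 \cdot 18 = 351342$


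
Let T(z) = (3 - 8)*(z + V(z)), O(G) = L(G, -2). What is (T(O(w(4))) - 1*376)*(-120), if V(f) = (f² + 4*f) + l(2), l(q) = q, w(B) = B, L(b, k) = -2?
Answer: 42720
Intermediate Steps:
O(G) = -2
V(f) = 2 + f² + 4*f (V(f) = (f² + 4*f) + 2 = 2 + f² + 4*f)
T(z) = -10 - 25*z - 5*z² (T(z) = (3 - 8)*(z + (2 + z² + 4*z)) = -5*(2 + z² + 5*z) = -10 - 25*z - 5*z²)
(T(O(w(4))) - 1*376)*(-120) = ((-10 - 25*(-2) - 5*(-2)²) - 1*376)*(-120) = ((-10 + 50 - 5*4) - 376)*(-120) = ((-10 + 50 - 20) - 376)*(-120) = (20 - 376)*(-120) = -356*(-120) = 42720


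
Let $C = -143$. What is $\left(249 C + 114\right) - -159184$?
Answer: $123691$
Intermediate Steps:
$\left(249 C + 114\right) - -159184 = \left(249 \left(-143\right) + 114\right) - -159184 = \left(-35607 + 114\right) + 159184 = -35493 + 159184 = 123691$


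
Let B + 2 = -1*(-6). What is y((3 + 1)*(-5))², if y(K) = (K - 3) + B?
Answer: 361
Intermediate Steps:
B = 4 (B = -2 - 1*(-6) = -2 + 6 = 4)
y(K) = 1 + K (y(K) = (K - 3) + 4 = (-3 + K) + 4 = 1 + K)
y((3 + 1)*(-5))² = (1 + (3 + 1)*(-5))² = (1 + 4*(-5))² = (1 - 20)² = (-19)² = 361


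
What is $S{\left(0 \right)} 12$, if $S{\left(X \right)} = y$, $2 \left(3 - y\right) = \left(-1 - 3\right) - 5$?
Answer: $90$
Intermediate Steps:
$y = \frac{15}{2}$ ($y = 3 - \frac{\left(-1 - 3\right) - 5}{2} = 3 - \frac{-4 - 5}{2} = 3 - - \frac{9}{2} = 3 + \frac{9}{2} = \frac{15}{2} \approx 7.5$)
$S{\left(X \right)} = \frac{15}{2}$
$S{\left(0 \right)} 12 = \frac{15}{2} \cdot 12 = 90$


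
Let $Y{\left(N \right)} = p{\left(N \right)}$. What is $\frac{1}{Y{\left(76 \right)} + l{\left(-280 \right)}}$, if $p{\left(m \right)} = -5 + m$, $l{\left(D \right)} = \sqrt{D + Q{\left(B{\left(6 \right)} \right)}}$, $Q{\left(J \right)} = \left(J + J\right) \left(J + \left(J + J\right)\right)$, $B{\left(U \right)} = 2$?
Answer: $\frac{71}{5297} - \frac{16 i}{5297} \approx 0.013404 - 0.0030206 i$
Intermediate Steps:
$Q{\left(J \right)} = 6 J^{2}$ ($Q{\left(J \right)} = 2 J \left(J + 2 J\right) = 2 J 3 J = 6 J^{2}$)
$l{\left(D \right)} = \sqrt{24 + D}$ ($l{\left(D \right)} = \sqrt{D + 6 \cdot 2^{2}} = \sqrt{D + 6 \cdot 4} = \sqrt{D + 24} = \sqrt{24 + D}$)
$Y{\left(N \right)} = -5 + N$
$\frac{1}{Y{\left(76 \right)} + l{\left(-280 \right)}} = \frac{1}{\left(-5 + 76\right) + \sqrt{24 - 280}} = \frac{1}{71 + \sqrt{-256}} = \frac{1}{71 + 16 i} = \frac{71 - 16 i}{5297}$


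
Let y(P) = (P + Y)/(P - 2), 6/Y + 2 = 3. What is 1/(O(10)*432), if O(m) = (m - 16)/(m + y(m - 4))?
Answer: -13/2592 ≈ -0.0050154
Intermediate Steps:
Y = 6 (Y = 6/(-2 + 3) = 6/1 = 6*1 = 6)
y(P) = (6 + P)/(-2 + P) (y(P) = (P + 6)/(P - 2) = (6 + P)/(-2 + P))
O(m) = (-16 + m)/(m + (2 + m)/(-6 + m)) (O(m) = (m - 16)/(m + (6 + (m - 4))/(-2 + (m - 4))) = (-16 + m)/(m + (6 + (-4 + m))/(-2 + (-4 + m))) = (-16 + m)/(m + (2 + m)/(-6 + m)))
1/(O(10)*432) = 1/(((-16 + 10)*(-6 + 10)/(2 + 10 + 10*(-6 + 10)))*432) = 1/((-6*4/(2 + 10 + 10*4))*432) = 1/((-6*4/(2 + 10 + 40))*432) = 1/((-6*4/52)*432) = 1/(((1/52)*(-6)*4)*432) = 1/(-6/13*432) = 1/(-2592/13) = -13/2592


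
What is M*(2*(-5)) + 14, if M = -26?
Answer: 274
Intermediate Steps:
M*(2*(-5)) + 14 = -52*(-5) + 14 = -26*(-10) + 14 = 260 + 14 = 274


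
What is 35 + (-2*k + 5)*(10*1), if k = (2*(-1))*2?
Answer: 165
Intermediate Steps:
k = -4 (k = -2*2 = -4)
35 + (-2*k + 5)*(10*1) = 35 + (-2*(-4) + 5)*(10*1) = 35 + (8 + 5)*10 = 35 + 13*10 = 35 + 130 = 165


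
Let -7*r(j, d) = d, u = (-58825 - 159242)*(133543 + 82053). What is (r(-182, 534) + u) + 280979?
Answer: -329098644205/7 ≈ -4.7014e+10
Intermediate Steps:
u = -47014372932 (u = -218067*215596 = -47014372932)
r(j, d) = -d/7
(r(-182, 534) + u) + 280979 = (-1/7*534 - 47014372932) + 280979 = (-534/7 - 47014372932) + 280979 = -329100611058/7 + 280979 = -329098644205/7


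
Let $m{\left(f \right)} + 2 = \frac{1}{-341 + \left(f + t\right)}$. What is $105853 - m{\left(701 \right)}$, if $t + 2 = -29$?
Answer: $\frac{34826294}{329} \approx 1.0586 \cdot 10^{5}$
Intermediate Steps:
$t = -31$ ($t = -2 - 29 = -31$)
$m{\left(f \right)} = -2 + \frac{1}{-372 + f}$ ($m{\left(f \right)} = -2 + \frac{1}{-341 + \left(f - 31\right)} = -2 + \frac{1}{-341 + \left(-31 + f\right)} = -2 + \frac{1}{-372 + f}$)
$105853 - m{\left(701 \right)} = 105853 - \frac{745 - 1402}{-372 + 701} = 105853 - \frac{745 - 1402}{329} = 105853 - \frac{1}{329} \left(-657\right) = 105853 - - \frac{657}{329} = 105853 + \frac{657}{329} = \frac{34826294}{329}$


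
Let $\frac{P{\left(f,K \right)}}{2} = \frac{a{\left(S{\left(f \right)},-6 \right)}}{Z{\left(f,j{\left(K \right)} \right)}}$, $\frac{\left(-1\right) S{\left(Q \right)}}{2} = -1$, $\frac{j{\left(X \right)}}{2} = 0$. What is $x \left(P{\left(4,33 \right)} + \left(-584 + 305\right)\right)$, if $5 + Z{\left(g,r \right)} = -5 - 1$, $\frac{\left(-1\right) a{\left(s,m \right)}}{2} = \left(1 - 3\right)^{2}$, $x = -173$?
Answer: $\frac{528169}{11} \approx 48015.0$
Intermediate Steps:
$j{\left(X \right)} = 0$ ($j{\left(X \right)} = 2 \cdot 0 = 0$)
$S{\left(Q \right)} = 2$ ($S{\left(Q \right)} = \left(-2\right) \left(-1\right) = 2$)
$a{\left(s,m \right)} = -8$ ($a{\left(s,m \right)} = - 2 \left(1 - 3\right)^{2} = - 2 \left(-2\right)^{2} = \left(-2\right) 4 = -8$)
$Z{\left(g,r \right)} = -11$ ($Z{\left(g,r \right)} = -5 - 6 = -11$)
$P{\left(f,K \right)} = \frac{16}{11}$ ($P{\left(f,K \right)} = 2 \left(- \frac{8}{-11}\right) = 2 \left(\left(-8\right) \left(- \frac{1}{11}\right)\right) = 2 \cdot \frac{8}{11} = \frac{16}{11}$)
$x \left(P{\left(4,33 \right)} + \left(-584 + 305\right)\right) = - 173 \left(\frac{16}{11} + \left(-584 + 305\right)\right) = - 173 \left(\frac{16}{11} - 279\right) = \left(-173\right) \left(- \frac{3053}{11}\right) = \frac{528169}{11}$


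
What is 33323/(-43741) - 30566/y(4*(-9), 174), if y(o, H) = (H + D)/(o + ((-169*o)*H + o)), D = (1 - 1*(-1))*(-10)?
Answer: -707630000914303/3368057 ≈ -2.1010e+8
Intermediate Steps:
D = -20 (D = (1 + 1)*(-10) = 2*(-10) = -20)
y(o, H) = (-20 + H)/(2*o - 169*H*o) (y(o, H) = (H - 20)/(o + ((-169*o)*H + o)) = (-20 + H)/(o + (-169*H*o + o)) = (-20 + H)/(o + (o - 169*H*o)) = (-20 + H)/(2*o - 169*H*o))
33323/(-43741) - 30566/y(4*(-9), 174) = 33323/(-43741) - 30566*(-36*(-2 + 169*174)/(20 - 1*174)) = 33323*(-1/43741) - 30566*(-36*(-2 + 29406)/(20 - 174)) = -33323/43741 - 30566/((-1/36*(-154)/29404)) = -33323/43741 - 30566/((-1/36*1/29404*(-154))) = -33323/43741 - 30566/77/529272 = -33323/43741 - 30566*529272/77 = -33323/43741 - 16177727952/77 = -707630000914303/3368057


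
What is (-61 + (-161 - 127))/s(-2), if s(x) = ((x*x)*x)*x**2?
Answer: 349/32 ≈ 10.906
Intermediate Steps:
s(x) = x**5 (s(x) = (x**2*x)*x**2 = x**3*x**2 = x**5)
(-61 + (-161 - 127))/s(-2) = (-61 + (-161 - 127))/((-2)**5) = (-61 - 288)/(-32) = -349*(-1/32) = 349/32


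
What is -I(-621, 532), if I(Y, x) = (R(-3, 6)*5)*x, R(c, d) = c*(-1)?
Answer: -7980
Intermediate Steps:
R(c, d) = -c
I(Y, x) = 15*x (I(Y, x) = (-1*(-3)*5)*x = (3*5)*x = 15*x)
-I(-621, 532) = -15*532 = -1*7980 = -7980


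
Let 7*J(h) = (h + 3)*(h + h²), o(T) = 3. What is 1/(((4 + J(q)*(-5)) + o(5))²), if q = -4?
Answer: 49/11881 ≈ 0.0041242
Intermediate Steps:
J(h) = (3 + h)*(h + h²)/7 (J(h) = ((h + 3)*(h + h²))/7 = ((3 + h)*(h + h²))/7 = (3 + h)*(h + h²)/7)
1/(((4 + J(q)*(-5)) + o(5))²) = 1/(((4 + ((⅐)*(-4)*(3 + (-4)² + 4*(-4)))*(-5)) + 3)²) = 1/(((4 + ((⅐)*(-4)*(3 + 16 - 16))*(-5)) + 3)²) = 1/(((4 + ((⅐)*(-4)*3)*(-5)) + 3)²) = 1/(((4 - 12/7*(-5)) + 3)²) = 1/(((4 + 60/7) + 3)²) = 1/((88/7 + 3)²) = 1/((109/7)²) = 1/(11881/49) = 49/11881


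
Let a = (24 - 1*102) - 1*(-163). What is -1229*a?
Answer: -104465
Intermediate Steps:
a = 85 (a = (24 - 102) + 163 = -78 + 163 = 85)
-1229*a = -1229*85 = -104465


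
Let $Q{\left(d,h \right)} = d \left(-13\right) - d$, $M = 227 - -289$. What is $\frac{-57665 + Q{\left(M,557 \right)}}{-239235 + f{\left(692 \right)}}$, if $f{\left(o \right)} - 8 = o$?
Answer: $\frac{5899}{21685} \approx 0.27203$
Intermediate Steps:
$f{\left(o \right)} = 8 + o$
$M = 516$ ($M = 227 + 289 = 516$)
$Q{\left(d,h \right)} = - 14 d$ ($Q{\left(d,h \right)} = - 13 d - d = - 14 d$)
$\frac{-57665 + Q{\left(M,557 \right)}}{-239235 + f{\left(692 \right)}} = \frac{-57665 - 7224}{-239235 + \left(8 + 692\right)} = \frac{-57665 - 7224}{-239235 + 700} = - \frac{64889}{-238535} = \left(-64889\right) \left(- \frac{1}{238535}\right) = \frac{5899}{21685}$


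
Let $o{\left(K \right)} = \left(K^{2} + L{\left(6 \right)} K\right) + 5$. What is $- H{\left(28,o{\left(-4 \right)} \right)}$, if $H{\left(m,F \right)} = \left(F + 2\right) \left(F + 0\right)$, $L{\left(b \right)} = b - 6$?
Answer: $-483$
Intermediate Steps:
$L{\left(b \right)} = -6 + b$ ($L{\left(b \right)} = b - 6 = -6 + b$)
$o{\left(K \right)} = 5 + K^{2}$ ($o{\left(K \right)} = \left(K^{2} + \left(-6 + 6\right) K\right) + 5 = \left(K^{2} + 0 K\right) + 5 = \left(K^{2} + 0\right) + 5 = K^{2} + 5 = 5 + K^{2}$)
$H{\left(m,F \right)} = F \left(2 + F\right)$ ($H{\left(m,F \right)} = \left(2 + F\right) F = F \left(2 + F\right)$)
$- H{\left(28,o{\left(-4 \right)} \right)} = - \left(5 + \left(-4\right)^{2}\right) \left(2 + \left(5 + \left(-4\right)^{2}\right)\right) = - \left(5 + 16\right) \left(2 + \left(5 + 16\right)\right) = - 21 \left(2 + 21\right) = - 21 \cdot 23 = \left(-1\right) 483 = -483$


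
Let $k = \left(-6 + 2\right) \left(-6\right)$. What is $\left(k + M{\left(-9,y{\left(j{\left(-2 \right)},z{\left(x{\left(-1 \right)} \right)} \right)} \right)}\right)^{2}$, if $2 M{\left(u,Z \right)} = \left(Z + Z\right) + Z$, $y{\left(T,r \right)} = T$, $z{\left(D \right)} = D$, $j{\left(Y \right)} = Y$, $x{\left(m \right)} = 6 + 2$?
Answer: $441$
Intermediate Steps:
$x{\left(m \right)} = 8$
$M{\left(u,Z \right)} = \frac{3 Z}{2}$ ($M{\left(u,Z \right)} = \frac{\left(Z + Z\right) + Z}{2} = \frac{2 Z + Z}{2} = \frac{3 Z}{2}$)
$k = 24$ ($k = \left(-4\right) \left(-6\right) = 24$)
$\left(k + M{\left(-9,y{\left(j{\left(-2 \right)},z{\left(x{\left(-1 \right)} \right)} \right)} \right)}\right)^{2} = \left(24 + \frac{3}{2} \left(-2\right)\right)^{2} = \left(24 - 3\right)^{2} = 21^{2} = 441$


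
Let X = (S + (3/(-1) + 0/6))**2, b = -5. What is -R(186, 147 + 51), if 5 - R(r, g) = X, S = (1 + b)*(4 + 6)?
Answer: 1844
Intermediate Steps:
S = -40 (S = (1 - 5)*(4 + 6) = -4*10 = -40)
X = 1849 (X = (-40 + (3/(-1) + 0/6))**2 = (-40 + (3*(-1) + 0*(1/6)))**2 = (-40 + (-3 + 0))**2 = (-40 - 3)**2 = (-43)**2 = 1849)
R(r, g) = -1844 (R(r, g) = 5 - 1*1849 = 5 - 1849 = -1844)
-R(186, 147 + 51) = -1*(-1844) = 1844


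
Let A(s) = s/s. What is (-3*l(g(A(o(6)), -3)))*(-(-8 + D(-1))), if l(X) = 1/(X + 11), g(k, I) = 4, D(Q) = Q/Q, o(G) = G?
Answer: -7/5 ≈ -1.4000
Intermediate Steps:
D(Q) = 1
A(s) = 1
l(X) = 1/(11 + X)
(-3*l(g(A(o(6)), -3)))*(-(-8 + D(-1))) = (-3/(11 + 4))*(-(-8 + 1)) = (-3/15)*(-1*(-7)) = -3*1/15*7 = -1/5*7 = -7/5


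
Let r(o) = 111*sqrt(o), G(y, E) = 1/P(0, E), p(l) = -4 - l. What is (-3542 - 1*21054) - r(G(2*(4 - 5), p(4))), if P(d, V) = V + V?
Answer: -24596 - 111*I/4 ≈ -24596.0 - 27.75*I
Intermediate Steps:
P(d, V) = 2*V
G(y, E) = 1/(2*E)
(-3542 - 1*21054) - r(G(2*(4 - 5), p(4))) = (-3542 - 1*21054) - 111*sqrt(1/(2*(-4 - 1*4))) = (-3542 - 21054) - 111*sqrt(1/(2*(-4 - 4))) = -24596 - 111*sqrt((1/2)/(-8)) = -24596 - 111*sqrt((1/2)*(-1/8)) = -24596 - 111*sqrt(-1/16) = -24596 - 111*I/4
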